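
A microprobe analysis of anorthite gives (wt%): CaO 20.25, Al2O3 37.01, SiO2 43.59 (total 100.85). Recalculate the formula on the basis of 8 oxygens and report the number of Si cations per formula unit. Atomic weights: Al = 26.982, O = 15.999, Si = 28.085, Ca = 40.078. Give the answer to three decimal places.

2.001 Si apfu

20.25 wt% CaO ÷ 56.077 g/mol = 0.36111 mol, giving 0.36111 Ca and 0.36111 O.
37.01 wt% Al2O3 ÷ 101.961 g/mol = 0.36298 mol, giving 0.72596 Al and 1.08894 O.
43.59 wt% SiO2 ÷ 60.083 g/mol = 0.72550 mol, giving 0.72550 Si and 1.45100 O.
Oxygen sums to 2.90105; scaling by 8/2.90105 = 2.75762 puts the formula on 8 O.
Si: 0.72550 × 2.75762 = 2.001 atoms per formula unit.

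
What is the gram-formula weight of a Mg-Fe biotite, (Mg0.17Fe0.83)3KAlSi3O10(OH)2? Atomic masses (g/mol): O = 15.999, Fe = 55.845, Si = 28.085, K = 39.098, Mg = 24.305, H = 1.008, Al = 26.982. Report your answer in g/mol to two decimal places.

495.79 g/mol

The formula mass is the sum 0.51*24.305 + 2.49*55.845 + 1*39.098 + 1*26.982 + 3*28.085 + 12*15.999 + 2*1.008.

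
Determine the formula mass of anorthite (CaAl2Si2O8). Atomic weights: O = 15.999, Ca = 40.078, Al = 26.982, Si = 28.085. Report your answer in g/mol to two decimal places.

278.20 g/mol

The formula mass is the sum 1(40.078) + 2(26.982) + 2(28.085) + 8(15.999).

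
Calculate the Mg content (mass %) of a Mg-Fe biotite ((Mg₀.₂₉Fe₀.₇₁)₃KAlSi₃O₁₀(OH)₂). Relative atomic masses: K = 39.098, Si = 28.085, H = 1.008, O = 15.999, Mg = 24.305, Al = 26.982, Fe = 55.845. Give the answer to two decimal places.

4.36 mass %

M((Mg₀.₂₉Fe₀.₇₁)₃KAlSi₃O₁₀(OH)₂) = 484.434 g/mol.
Mg contributes 0.87 × 24.305 = 21.145 g per mole.
21.145/484.434 = 0.0436 → 4.36%.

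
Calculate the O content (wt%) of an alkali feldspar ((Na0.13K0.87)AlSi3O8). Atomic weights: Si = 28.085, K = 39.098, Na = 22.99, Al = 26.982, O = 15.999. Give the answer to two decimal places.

46.33 wt%

Molar mass of (Na0.13K0.87)AlSi3O8: 0.13×22.99 + 0.87×39.098 + 1×26.982 + 3×28.085 + 8×15.999 = 276.233 g/mol.
Mass of O per formula unit: 8 × 15.999 = 127.992 g.
Weight fraction O = 127.992 / 276.233 = 0.4633.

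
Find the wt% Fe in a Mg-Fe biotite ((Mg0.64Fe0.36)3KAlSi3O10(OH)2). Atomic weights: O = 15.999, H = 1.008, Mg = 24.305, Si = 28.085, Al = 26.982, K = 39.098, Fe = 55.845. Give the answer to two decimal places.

Molar mass of (Mg0.64Fe0.36)3KAlSi3O10(OH)2: 1.92*24.305 + 1.08*55.845 + 1*39.098 + 1*26.982 + 3*28.085 + 12*15.999 + 2*1.008 = 451.317 g/mol.
Mass of Fe per formula unit: 1.08 × 55.845 = 60.313 g.
Weight fraction Fe = 60.313 / 451.317 = 0.1336.

13.36 wt%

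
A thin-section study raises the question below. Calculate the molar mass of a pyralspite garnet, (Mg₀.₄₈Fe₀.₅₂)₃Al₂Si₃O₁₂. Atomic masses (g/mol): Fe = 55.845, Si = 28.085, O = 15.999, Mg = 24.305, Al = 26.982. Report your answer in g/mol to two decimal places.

The formula mass is the sum 1.44·24.305 + 1.56·55.845 + 2·26.982 + 3·28.085 + 12·15.999.

452.32 g/mol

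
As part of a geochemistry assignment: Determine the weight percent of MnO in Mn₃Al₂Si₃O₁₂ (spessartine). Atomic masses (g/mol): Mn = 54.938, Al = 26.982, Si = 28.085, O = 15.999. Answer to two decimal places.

M(Mn₃Al₂Si₃O₁₂) = 495.021 g/mol; M(MnO) = 70.937 g/mol.
Moles MnO per formula unit = 3 Mn ÷ 1 = 3.0000.
MnO fraction = (3.0000 × 70.937) / 495.021 = 212.811/495.021 = 0.4299.

42.99 wt%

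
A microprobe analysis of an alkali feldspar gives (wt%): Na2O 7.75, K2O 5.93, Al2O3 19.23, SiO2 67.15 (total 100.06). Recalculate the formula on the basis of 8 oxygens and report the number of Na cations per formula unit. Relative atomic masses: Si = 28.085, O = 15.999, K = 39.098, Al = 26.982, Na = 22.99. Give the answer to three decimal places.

Na2O (M=61.979): mol = 0.12504; Na = 0.25008, O = 0.12504.
K2O (M=94.195): mol = 0.06295; K = 0.12590, O = 0.06295.
Al2O3 (M=101.961): mol = 0.18860; Al = 0.37720, O = 0.56580.
SiO2 (M=60.083): mol = 1.11762; Si = 1.11762, O = 2.23524.
ΣO = 2.98903; factor = 8/ΣO = 2.67645.
Na apfu = 0.25008 × 2.67645 = 0.669.

0.669 Na apfu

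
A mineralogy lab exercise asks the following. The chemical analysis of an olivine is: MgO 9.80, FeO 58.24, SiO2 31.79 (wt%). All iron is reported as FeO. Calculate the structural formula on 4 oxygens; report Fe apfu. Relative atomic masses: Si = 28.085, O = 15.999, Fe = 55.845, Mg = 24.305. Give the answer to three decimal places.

1.535 Fe apfu

MgO: 9.80/40.304 = 0.24315 mol → 0.24315 mol Mg, 0.24315 mol O.
FeO: 58.24/71.844 = 0.81065 mol → 0.81065 mol Fe, 0.81065 mol O.
SiO2: 31.79/60.083 = 0.52910 mol → 0.52910 mol Si, 1.05820 mol O.
Total oxygen = 2.11200 mol. Normalization factor = 4/2.11200 = 1.89394.
Fe per 4 O = 0.81065 × 1.89394 = 1.535.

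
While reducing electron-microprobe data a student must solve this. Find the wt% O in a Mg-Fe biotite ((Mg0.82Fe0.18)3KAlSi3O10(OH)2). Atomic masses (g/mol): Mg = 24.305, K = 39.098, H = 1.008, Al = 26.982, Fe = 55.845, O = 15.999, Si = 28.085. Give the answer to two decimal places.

44.21 wt%

M((Mg0.82Fe0.18)3KAlSi3O10(OH)2) = 434.286 g/mol.
O contributes 12 × 15.999 = 191.988 g per mole.
191.988/434.286 = 0.4421 → 44.21%.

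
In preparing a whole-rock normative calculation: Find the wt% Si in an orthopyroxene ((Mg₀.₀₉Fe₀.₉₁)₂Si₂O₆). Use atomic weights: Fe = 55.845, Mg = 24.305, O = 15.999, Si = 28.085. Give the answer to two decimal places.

21.76 weight percent

M((Mg₀.₀₉Fe₀.₉₁)₂Si₂O₆) = 258.177 g/mol.
Si contributes 2 × 28.085 = 56.170 g per mole.
56.170/258.177 = 0.2176 → 21.76%.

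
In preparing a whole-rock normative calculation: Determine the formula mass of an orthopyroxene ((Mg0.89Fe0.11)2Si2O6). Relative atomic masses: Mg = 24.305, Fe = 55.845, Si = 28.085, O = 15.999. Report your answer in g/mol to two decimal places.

Mg: 1.78 × 24.305 = 43.2629
Fe: 0.22 × 55.845 = 12.2859
Si: 2 × 28.085 = 56.1700
O: 6 × 15.999 = 95.9940
Summing the contributions gives the formula mass.

207.71 g/mol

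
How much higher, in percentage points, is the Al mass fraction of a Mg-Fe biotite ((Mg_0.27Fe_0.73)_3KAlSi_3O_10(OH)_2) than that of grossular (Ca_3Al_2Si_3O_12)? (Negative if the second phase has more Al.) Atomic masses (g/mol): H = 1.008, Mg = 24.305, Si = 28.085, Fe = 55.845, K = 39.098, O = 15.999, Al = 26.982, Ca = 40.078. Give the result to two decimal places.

First mineral: 26.982 g Al in 486.327 g formula = 5.55 wt% Al.
Second mineral: 53.964 g Al in 450.441 g formula = 11.98 wt% Al.
5.55% − 11.98% gives a difference of -6.43 percentage points.

-6.43 percentage points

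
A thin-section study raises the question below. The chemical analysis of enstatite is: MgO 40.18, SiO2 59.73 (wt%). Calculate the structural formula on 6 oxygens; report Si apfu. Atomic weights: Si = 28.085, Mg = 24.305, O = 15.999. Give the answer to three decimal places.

MgO (M=40.304): mol = 0.99692; Mg = 0.99692, O = 0.99692.
SiO2 (M=60.083): mol = 0.99412; Si = 0.99412, O = 1.98824.
ΣO = 2.98516; factor = 6/ΣO = 2.00994.
Si apfu = 0.99412 × 2.00994 = 1.998.

1.998 Si apfu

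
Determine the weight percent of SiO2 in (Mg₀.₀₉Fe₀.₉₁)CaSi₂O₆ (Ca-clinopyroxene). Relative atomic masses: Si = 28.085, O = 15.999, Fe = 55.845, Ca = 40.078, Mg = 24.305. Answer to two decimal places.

49.00 wt%

Formula mass = 245.248 g/mol.
2 Si → 2.0000 mol SiO2 per formula unit; M(SiO2) = 60.083, so SiO2 mass = 120.166 g.
120.166/245.248 × 100 = 49.00 wt%.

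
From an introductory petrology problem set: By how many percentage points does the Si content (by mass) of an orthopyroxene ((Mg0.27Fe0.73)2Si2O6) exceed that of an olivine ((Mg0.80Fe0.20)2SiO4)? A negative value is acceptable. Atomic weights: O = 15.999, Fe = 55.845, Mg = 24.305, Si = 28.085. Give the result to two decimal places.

4.44 percentage points

M((Mg0.27Fe0.73)2Si2O6) = 246.822 g/mol, so wt% Si = 56.170/246.822 × 100 = 22.76%.
M((Mg0.80Fe0.20)2SiO4) = 153.307 g/mol, so wt% Si = 28.085/153.307 × 100 = 18.32%.
22.76 − 18.32 = 4.44 pp.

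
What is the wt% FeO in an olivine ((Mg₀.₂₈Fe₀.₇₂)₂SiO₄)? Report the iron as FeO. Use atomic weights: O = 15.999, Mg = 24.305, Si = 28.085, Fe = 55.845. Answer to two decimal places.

55.59 wt%

M((Mg₀.₂₈Fe₀.₇₂)₂SiO₄) = 186.109 g/mol; M(FeO) = 71.844 g/mol.
Moles FeO per formula unit = 1.44 Fe ÷ 1 = 1.4400.
FeO fraction = (1.4400 × 71.844) / 186.109 = 103.455/186.109 = 0.5559.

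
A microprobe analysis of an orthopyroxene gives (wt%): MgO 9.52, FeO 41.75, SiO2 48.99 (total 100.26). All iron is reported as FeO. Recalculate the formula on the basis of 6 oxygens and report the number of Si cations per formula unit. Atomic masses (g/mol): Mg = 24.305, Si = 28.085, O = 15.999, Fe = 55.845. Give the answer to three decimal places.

MgO: 9.52/40.304 = 0.23620 mol → 0.23620 mol Mg, 0.23620 mol O.
FeO: 41.75/71.844 = 0.58112 mol → 0.58112 mol Fe, 0.58112 mol O.
SiO2: 48.99/60.083 = 0.81537 mol → 0.81537 mol Si, 1.63074 mol O.
Total oxygen = 2.44806 mol. Normalization factor = 6/2.44806 = 2.45092.
Si per 6 O = 0.81537 × 2.45092 = 1.998.

1.998 Si apfu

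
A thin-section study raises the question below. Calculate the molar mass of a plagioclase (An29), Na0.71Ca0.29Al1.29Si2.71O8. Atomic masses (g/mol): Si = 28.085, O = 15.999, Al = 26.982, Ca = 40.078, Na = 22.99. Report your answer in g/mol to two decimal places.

The formula mass is the sum 0.71·22.99 + 0.29·40.078 + 1.29·26.982 + 2.71·28.085 + 8·15.999.

266.85 g/mol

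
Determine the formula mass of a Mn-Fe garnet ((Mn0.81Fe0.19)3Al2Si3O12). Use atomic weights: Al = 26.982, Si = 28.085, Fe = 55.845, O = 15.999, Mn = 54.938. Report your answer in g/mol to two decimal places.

M = 2.43(54.938) + 0.57(55.845) + 2(26.982) + 3(28.085) + 12(15.999)

495.54 g/mol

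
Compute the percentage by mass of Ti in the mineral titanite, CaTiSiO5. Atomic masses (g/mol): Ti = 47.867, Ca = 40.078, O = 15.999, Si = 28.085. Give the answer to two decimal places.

24.42 mass %

Molar mass of CaTiSiO5: 1·40.078 + 1·47.867 + 1·28.085 + 5·15.999 = 196.025 g/mol.
Mass of Ti per formula unit: 1 × 47.867 = 47.867 g.
Weight fraction Ti = 47.867 / 196.025 = 0.2442.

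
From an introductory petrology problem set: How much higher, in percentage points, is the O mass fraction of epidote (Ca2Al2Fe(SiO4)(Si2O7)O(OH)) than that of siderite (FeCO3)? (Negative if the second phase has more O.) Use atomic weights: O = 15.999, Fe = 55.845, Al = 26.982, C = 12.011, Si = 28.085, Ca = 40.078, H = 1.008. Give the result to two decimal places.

1.61 percentage points

M(Ca2Al2Fe(SiO4)(Si2O7)O(OH)) = 483.215 g/mol, so wt% O = 207.987/483.215 × 100 = 43.04%.
M(FeCO3) = 115.853 g/mol, so wt% O = 47.997/115.853 × 100 = 41.43%.
43.04 − 41.43 = 1.61 pp.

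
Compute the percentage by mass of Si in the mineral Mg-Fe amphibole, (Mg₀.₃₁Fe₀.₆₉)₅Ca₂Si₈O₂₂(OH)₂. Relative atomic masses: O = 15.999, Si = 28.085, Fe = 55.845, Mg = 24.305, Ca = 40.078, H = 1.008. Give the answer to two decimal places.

Formula mass = 1.55*24.305 + 3.45*55.845 + 2*40.078 + 8*28.085 + 24*15.999 + 2*1.008 = 921.166 g/mol, of which 224.680 g is Si.
So Si makes up 224.680/921.166 = 0.2439 of the mass, i.e. 24.39%.

24.39 weight percent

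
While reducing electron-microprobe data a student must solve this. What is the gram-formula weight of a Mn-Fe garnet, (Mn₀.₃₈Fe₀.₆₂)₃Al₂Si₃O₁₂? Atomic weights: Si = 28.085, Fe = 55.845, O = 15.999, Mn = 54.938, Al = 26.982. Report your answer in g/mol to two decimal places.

496.71 g/mol

Mn: 1.14 × 54.938 = 62.6293
Fe: 1.86 × 55.845 = 103.8717
Al: 2 × 26.982 = 53.9640
Si: 3 × 28.085 = 84.2550
O: 12 × 15.999 = 191.9880
Summing the contributions gives the formula mass.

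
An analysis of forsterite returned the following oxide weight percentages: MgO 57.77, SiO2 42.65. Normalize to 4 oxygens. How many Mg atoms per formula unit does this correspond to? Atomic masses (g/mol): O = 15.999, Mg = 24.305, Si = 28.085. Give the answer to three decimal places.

MgO (M=40.304): mol = 1.43336; Mg = 1.43336, O = 1.43336.
SiO2 (M=60.083): mol = 0.70985; Si = 0.70985, O = 1.41970.
ΣO = 2.85306; factor = 4/ΣO = 1.40200.
Mg apfu = 1.43336 × 1.40200 = 2.010.

2.010 Mg apfu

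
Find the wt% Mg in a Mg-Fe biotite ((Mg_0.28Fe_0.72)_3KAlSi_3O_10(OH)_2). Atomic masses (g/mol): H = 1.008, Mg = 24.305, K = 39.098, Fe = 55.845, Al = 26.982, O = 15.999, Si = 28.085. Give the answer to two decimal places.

M((Mg_0.28Fe_0.72)_3KAlSi_3O_10(OH)_2) = 485.380 g/mol.
Mg contributes 0.84 × 24.305 = 20.416 g per mole.
20.416/485.380 = 0.0421 → 4.21%.

4.21 mass %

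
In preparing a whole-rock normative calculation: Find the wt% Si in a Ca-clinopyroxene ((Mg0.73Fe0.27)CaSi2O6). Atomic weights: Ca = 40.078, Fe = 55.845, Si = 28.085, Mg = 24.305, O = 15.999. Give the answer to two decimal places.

24.96 wt%

Molar mass of (Mg0.73Fe0.27)CaSi2O6: 0.73·24.305 + 0.27·55.845 + 1·40.078 + 2·28.085 + 6·15.999 = 225.063 g/mol.
Mass of Si per formula unit: 2 × 28.085 = 56.170 g.
Weight fraction Si = 56.170 / 225.063 = 0.2496.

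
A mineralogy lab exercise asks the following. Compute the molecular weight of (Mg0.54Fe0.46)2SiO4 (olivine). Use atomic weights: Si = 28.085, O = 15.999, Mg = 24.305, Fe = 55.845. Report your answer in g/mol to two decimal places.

Mg: 1.08 × 24.305 = 26.2494
Fe: 0.92 × 55.845 = 51.3774
Si: 1 × 28.085 = 28.0850
O: 4 × 15.999 = 63.9960
Summing the contributions gives the formula mass.

169.71 g/mol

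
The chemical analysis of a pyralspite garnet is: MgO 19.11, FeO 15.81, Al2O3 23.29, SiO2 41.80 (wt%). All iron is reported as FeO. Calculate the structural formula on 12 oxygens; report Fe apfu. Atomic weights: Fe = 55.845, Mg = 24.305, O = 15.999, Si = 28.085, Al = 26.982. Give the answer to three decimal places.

MgO (M=40.304): mol = 0.47415; Mg = 0.47415, O = 0.47415.
FeO (M=71.844): mol = 0.22006; Fe = 0.22006, O = 0.22006.
Al2O3 (M=101.961): mol = 0.22842; Al = 0.45684, O = 0.68526.
SiO2 (M=60.083): mol = 0.69570; Si = 0.69570, O = 1.39140.
ΣO = 2.77087; factor = 12/ΣO = 4.33077.
Fe apfu = 0.22006 × 4.33077 = 0.953.

0.953 Fe apfu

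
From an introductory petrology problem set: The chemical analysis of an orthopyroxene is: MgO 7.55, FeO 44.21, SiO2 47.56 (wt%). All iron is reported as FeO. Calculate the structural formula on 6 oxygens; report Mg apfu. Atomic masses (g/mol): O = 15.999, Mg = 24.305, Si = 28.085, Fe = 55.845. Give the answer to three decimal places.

0.471 Mg apfu

MgO: 7.55/40.304 = 0.18733 mol → 0.18733 mol Mg, 0.18733 mol O.
FeO: 44.21/71.844 = 0.61536 mol → 0.61536 mol Fe, 0.61536 mol O.
SiO2: 47.56/60.083 = 0.79157 mol → 0.79157 mol Si, 1.58314 mol O.
Total oxygen = 2.38583 mol. Normalization factor = 6/2.38583 = 2.51485.
Mg per 6 O = 0.18733 × 2.51485 = 0.471.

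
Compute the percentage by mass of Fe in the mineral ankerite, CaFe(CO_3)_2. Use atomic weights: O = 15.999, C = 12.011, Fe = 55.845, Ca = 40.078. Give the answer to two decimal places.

25.86 mass %

Molar mass of CaFe(CO_3)_2: 1·40.078 + 1·55.845 + 2·12.011 + 6·15.999 = 215.939 g/mol.
Mass of Fe per formula unit: 1 × 55.845 = 55.845 g.
Weight fraction Fe = 55.845 / 215.939 = 0.2586.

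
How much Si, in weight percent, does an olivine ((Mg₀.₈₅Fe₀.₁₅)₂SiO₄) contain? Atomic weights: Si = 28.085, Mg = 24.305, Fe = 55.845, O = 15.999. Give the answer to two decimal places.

Formula mass = 1.70×24.305 + 0.30×55.845 + 1×28.085 + 4×15.999 = 150.153 g/mol, of which 28.085 g is Si.
So Si makes up 28.085/150.153 = 0.1870 of the mass, i.e. 18.70%.

18.70 weight percent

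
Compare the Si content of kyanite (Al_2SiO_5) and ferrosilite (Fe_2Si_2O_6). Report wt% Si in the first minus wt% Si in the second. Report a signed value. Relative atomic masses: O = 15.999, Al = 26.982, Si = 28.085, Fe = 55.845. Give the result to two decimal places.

-3.96 percentage points

First mineral: 28.085 g Si in 162.044 g formula = 17.33 wt% Si.
Second mineral: 56.170 g Si in 263.854 g formula = 21.29 wt% Si.
17.33% − 21.29% gives a difference of -3.96 percentage points.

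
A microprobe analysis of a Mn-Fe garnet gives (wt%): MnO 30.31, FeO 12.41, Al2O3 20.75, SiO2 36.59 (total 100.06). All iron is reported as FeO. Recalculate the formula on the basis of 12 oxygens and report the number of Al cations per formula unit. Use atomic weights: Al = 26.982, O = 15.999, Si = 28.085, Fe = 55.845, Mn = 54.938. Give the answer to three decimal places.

2.011 Al apfu

MnO: 30.31/70.937 = 0.42728 mol → 0.42728 mol Mn, 0.42728 mol O.
FeO: 12.41/71.844 = 0.17274 mol → 0.17274 mol Fe, 0.17274 mol O.
Al2O3: 20.75/101.961 = 0.20351 mol → 0.40702 mol Al, 0.61053 mol O.
SiO2: 36.59/60.083 = 0.60899 mol → 0.60899 mol Si, 1.21798 mol O.
Total oxygen = 2.42853 mol. Normalization factor = 12/2.42853 = 4.94126.
Al per 12 O = 0.40702 × 4.94126 = 2.011.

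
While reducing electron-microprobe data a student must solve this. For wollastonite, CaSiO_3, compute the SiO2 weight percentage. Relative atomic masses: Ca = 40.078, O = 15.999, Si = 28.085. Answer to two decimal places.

M(CaSiO_3) = 116.160 g/mol; M(SiO2) = 60.083 g/mol.
Moles SiO2 per formula unit = 1 Si ÷ 1 = 1.0000.
SiO2 fraction = (1.0000 × 60.083) / 116.160 = 60.083/116.160 = 0.5172.

51.72 wt%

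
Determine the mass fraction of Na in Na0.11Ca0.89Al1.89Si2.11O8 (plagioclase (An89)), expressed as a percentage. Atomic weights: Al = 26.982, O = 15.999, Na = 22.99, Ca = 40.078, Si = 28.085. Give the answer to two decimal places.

Formula mass = 0.11·22.99 + 0.89·40.078 + 1.89·26.982 + 2.11·28.085 + 8·15.999 = 276.446 g/mol, of which 2.529 g is Na.
So Na makes up 2.529/276.446 = 0.0091 of the mass, i.e. 0.91%.

0.91 wt%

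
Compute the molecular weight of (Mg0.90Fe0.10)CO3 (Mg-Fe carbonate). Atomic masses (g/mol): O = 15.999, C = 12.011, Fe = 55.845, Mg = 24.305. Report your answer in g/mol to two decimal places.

87.47 g/mol

Mg: 0.90 × 24.305 = 21.8745
Fe: 0.10 × 55.845 = 5.5845
C: 1 × 12.011 = 12.0110
O: 3 × 15.999 = 47.9970
Summing the contributions gives the formula mass.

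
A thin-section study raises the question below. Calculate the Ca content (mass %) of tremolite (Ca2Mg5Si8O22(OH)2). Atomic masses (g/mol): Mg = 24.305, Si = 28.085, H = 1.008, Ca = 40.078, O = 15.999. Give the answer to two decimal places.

9.87 mass %

Formula mass = 2·40.078 + 5·24.305 + 8·28.085 + 24·15.999 + 2·1.008 = 812.353 g/mol, of which 80.156 g is Ca.
So Ca makes up 80.156/812.353 = 0.0987 of the mass, i.e. 9.87%.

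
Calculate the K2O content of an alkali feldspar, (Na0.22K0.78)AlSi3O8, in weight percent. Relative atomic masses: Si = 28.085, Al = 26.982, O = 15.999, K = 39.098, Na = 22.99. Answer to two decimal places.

M((Na0.22K0.78)AlSi3O8) = 274.783 g/mol; M(K2O) = 94.195 g/mol.
Moles K2O per formula unit = 0.78 K ÷ 2 = 0.3900.
K2O fraction = (0.3900 × 94.195) / 274.783 = 36.736/274.783 = 0.1337.

13.37 wt%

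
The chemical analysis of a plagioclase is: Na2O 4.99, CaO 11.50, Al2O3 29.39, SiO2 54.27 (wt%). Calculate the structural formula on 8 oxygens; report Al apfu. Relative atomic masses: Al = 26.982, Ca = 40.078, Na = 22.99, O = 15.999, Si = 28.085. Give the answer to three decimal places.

1.560 Al apfu

4.99 wt% Na2O ÷ 61.979 g/mol = 0.08051 mol, giving 0.16102 Na and 0.08051 O.
11.50 wt% CaO ÷ 56.077 g/mol = 0.20508 mol, giving 0.20508 Ca and 0.20508 O.
29.39 wt% Al2O3 ÷ 101.961 g/mol = 0.28825 mol, giving 0.57650 Al and 0.86475 O.
54.27 wt% SiO2 ÷ 60.083 g/mol = 0.90325 mol, giving 0.90325 Si and 1.80650 O.
Oxygen sums to 2.95684; scaling by 8/2.95684 = 2.70559 puts the formula on 8 O.
Al: 0.57650 × 2.70559 = 1.560 atoms per formula unit.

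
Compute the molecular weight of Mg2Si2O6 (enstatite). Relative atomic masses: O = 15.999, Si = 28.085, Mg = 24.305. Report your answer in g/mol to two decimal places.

200.77 g/mol

Mg: 2 × 24.305 = 48.6100
Si: 2 × 28.085 = 56.1700
O: 6 × 15.999 = 95.9940
Summing the contributions gives the formula mass.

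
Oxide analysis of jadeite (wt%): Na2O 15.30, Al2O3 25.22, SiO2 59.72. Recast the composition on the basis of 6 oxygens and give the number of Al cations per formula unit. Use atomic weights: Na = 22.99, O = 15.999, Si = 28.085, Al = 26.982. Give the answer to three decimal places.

0.997 Al apfu

15.30 wt% Na2O ÷ 61.979 g/mol = 0.24686 mol, giving 0.49372 Na and 0.24686 O.
25.22 wt% Al2O3 ÷ 101.961 g/mol = 0.24735 mol, giving 0.49470 Al and 0.74205 O.
59.72 wt% SiO2 ÷ 60.083 g/mol = 0.99396 mol, giving 0.99396 Si and 1.98792 O.
Oxygen sums to 2.97683; scaling by 6/2.97683 = 2.01557 puts the formula on 6 O.
Al: 0.49470 × 2.01557 = 0.997 atoms per formula unit.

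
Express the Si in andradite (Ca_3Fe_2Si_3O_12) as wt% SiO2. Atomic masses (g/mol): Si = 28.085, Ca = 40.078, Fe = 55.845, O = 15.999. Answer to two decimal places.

35.47 wt%

Formula mass = 508.167 g/mol.
3 Si → 3.0000 mol SiO2 per formula unit; M(SiO2) = 60.083, so SiO2 mass = 180.249 g.
180.249/508.167 × 100 = 35.47 wt%.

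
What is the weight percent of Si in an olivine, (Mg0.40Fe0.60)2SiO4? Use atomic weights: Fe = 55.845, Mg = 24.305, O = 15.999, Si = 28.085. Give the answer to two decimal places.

Formula mass = 0.80*24.305 + 1.20*55.845 + 1*28.085 + 4*15.999 = 178.539 g/mol, of which 28.085 g is Si.
So Si makes up 28.085/178.539 = 0.1573 of the mass, i.e. 15.73%.

15.73 mass %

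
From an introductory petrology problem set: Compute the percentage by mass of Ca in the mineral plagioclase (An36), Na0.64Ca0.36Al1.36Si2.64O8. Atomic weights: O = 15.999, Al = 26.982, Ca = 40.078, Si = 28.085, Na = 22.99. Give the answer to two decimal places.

5.38 weight percent

Formula mass = 0.64·22.99 + 0.36·40.078 + 1.36·26.982 + 2.64·28.085 + 8·15.999 = 267.974 g/mol, of which 14.428 g is Ca.
So Ca makes up 14.428/267.974 = 0.0538 of the mass, i.e. 5.38%.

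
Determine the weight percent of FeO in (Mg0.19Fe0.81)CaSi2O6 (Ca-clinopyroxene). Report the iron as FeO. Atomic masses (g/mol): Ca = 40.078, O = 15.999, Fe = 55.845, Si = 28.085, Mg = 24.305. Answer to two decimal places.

Molar mass of (Mg0.19Fe0.81)CaSi2O6 = 0.19×24.305 + 0.81×55.845 + 1×40.078 + 2×28.085 + 6×15.999 = 242.094 g/mol.
Each formula unit contains 0.81 Fe, equivalent to 0.81/1 = 0.8100 mol FeO.
M(FeO) = 1×55.845 + 1×15.999 = 71.844 g/mol.
Mass of FeO per formula unit = 0.8100 × 71.844 = 58.194 g.
FeO wt% = 58.194 / 242.094 × 100 = 24.04%.

24.04 wt%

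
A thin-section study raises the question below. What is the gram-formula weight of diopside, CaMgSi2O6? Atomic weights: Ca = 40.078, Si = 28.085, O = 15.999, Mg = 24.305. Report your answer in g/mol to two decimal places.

Ca: 1 × 40.078 = 40.0780
Mg: 1 × 24.305 = 24.3050
Si: 2 × 28.085 = 56.1700
O: 6 × 15.999 = 95.9940
Summing the contributions gives the formula mass.

216.55 g/mol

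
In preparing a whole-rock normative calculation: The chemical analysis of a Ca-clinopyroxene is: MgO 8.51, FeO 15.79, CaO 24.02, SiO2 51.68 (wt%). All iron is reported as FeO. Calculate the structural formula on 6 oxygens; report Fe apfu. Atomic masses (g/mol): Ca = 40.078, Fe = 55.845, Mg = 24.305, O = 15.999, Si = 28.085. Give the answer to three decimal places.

MgO: 8.51/40.304 = 0.21115 mol → 0.21115 mol Mg, 0.21115 mol O.
FeO: 15.79/71.844 = 0.21978 mol → 0.21978 mol Fe, 0.21978 mol O.
CaO: 24.02/56.077 = 0.42834 mol → 0.42834 mol Ca, 0.42834 mol O.
SiO2: 51.68/60.083 = 0.86014 mol → 0.86014 mol Si, 1.72028 mol O.
Total oxygen = 2.57955 mol. Normalization factor = 6/2.57955 = 2.32599.
Fe per 6 O = 0.21978 × 2.32599 = 0.511.

0.511 Fe apfu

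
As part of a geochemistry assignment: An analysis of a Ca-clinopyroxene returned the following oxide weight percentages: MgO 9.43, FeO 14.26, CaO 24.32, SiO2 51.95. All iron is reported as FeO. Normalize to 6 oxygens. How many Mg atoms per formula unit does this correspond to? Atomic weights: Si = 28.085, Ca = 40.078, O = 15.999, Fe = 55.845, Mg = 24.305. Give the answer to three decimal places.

0.541 Mg apfu

9.43 wt% MgO ÷ 40.304 g/mol = 0.23397 mol, giving 0.23397 Mg and 0.23397 O.
14.26 wt% FeO ÷ 71.844 g/mol = 0.19849 mol, giving 0.19849 Fe and 0.19849 O.
24.32 wt% CaO ÷ 56.077 g/mol = 0.43369 mol, giving 0.43369 Ca and 0.43369 O.
51.95 wt% SiO2 ÷ 60.083 g/mol = 0.86464 mol, giving 0.86464 Si and 1.72928 O.
Oxygen sums to 2.59543; scaling by 6/2.59543 = 2.31176 puts the formula on 6 O.
Mg: 0.23397 × 2.31176 = 0.541 atoms per formula unit.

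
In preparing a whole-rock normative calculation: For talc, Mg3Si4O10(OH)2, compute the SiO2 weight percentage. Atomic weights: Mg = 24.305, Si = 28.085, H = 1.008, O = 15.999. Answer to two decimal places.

63.37 wt%

Formula mass = 379.259 g/mol.
4 Si → 4.0000 mol SiO2 per formula unit; M(SiO2) = 60.083, so SiO2 mass = 240.332 g.
240.332/379.259 × 100 = 63.37 wt%.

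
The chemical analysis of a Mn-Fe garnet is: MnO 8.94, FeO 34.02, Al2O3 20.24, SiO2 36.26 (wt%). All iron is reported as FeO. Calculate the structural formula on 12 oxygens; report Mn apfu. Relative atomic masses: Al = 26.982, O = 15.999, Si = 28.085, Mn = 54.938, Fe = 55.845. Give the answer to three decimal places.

0.630 Mn apfu

MnO (M=70.937): mol = 0.12603; Mn = 0.12603, O = 0.12603.
FeO (M=71.844): mol = 0.47353; Fe = 0.47353, O = 0.47353.
Al2O3 (M=101.961): mol = 0.19851; Al = 0.39702, O = 0.59553.
SiO2 (M=60.083): mol = 0.60350; Si = 0.60350, O = 1.20700.
ΣO = 2.40209; factor = 12/ΣO = 4.99565.
Mn apfu = 0.12603 × 4.99565 = 0.630.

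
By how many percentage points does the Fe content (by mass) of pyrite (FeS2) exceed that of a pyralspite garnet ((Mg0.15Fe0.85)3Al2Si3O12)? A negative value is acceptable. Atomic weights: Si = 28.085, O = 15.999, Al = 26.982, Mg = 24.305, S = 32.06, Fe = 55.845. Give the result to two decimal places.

M(FeS2) = 119.965 g/mol, so wt% Fe = 55.845/119.965 × 100 = 46.55%.
M((Mg0.15Fe0.85)3Al2Si3O12) = 483.549 g/mol, so wt% Fe = 142.405/483.549 × 100 = 29.45%.
46.55 − 29.45 = 17.10 pp.

17.10 percentage points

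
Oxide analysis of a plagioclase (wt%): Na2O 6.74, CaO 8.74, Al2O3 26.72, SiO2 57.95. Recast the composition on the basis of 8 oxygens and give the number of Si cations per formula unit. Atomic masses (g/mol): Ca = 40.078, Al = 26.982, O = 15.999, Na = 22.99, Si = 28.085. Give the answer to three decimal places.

Na2O: 6.74/61.979 = 0.10875 mol → 0.21750 mol Na, 0.10875 mol O.
CaO: 8.74/56.077 = 0.15586 mol → 0.15586 mol Ca, 0.15586 mol O.
Al2O3: 26.72/101.961 = 0.26206 mol → 0.52412 mol Al, 0.78618 mol O.
SiO2: 57.95/60.083 = 0.96450 mol → 0.96450 mol Si, 1.92900 mol O.
Total oxygen = 2.97979 mol. Normalization factor = 8/2.97979 = 2.68475.
Si per 8 O = 0.96450 × 2.68475 = 2.589.

2.589 Si apfu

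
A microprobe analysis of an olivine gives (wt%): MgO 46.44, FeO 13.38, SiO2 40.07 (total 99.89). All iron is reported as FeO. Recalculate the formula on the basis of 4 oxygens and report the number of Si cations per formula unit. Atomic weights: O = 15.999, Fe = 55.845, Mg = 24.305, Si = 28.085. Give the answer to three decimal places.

46.44 wt% MgO ÷ 40.304 g/mol = 1.15224 mol, giving 1.15224 Mg and 1.15224 O.
13.38 wt% FeO ÷ 71.844 g/mol = 0.18624 mol, giving 0.18624 Fe and 0.18624 O.
40.07 wt% SiO2 ÷ 60.083 g/mol = 0.66691 mol, giving 0.66691 Si and 1.33382 O.
Oxygen sums to 2.67230; scaling by 4/2.67230 = 1.49684 puts the formula on 4 O.
Si: 0.66691 × 1.49684 = 0.998 atoms per formula unit.

0.998 Si apfu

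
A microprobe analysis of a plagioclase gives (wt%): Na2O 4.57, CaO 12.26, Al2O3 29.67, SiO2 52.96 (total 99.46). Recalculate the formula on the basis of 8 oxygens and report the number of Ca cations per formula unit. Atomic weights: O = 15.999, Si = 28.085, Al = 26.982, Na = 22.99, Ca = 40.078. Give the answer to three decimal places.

4.57 wt% Na2O ÷ 61.979 g/mol = 0.07373 mol, giving 0.14746 Na and 0.07373 O.
12.26 wt% CaO ÷ 56.077 g/mol = 0.21863 mol, giving 0.21863 Ca and 0.21863 O.
29.67 wt% Al2O3 ÷ 101.961 g/mol = 0.29099 mol, giving 0.58198 Al and 0.87297 O.
52.96 wt% SiO2 ÷ 60.083 g/mol = 0.88145 mol, giving 0.88145 Si and 1.76290 O.
Oxygen sums to 2.92823; scaling by 8/2.92823 = 2.73203 puts the formula on 8 O.
Ca: 0.21863 × 2.73203 = 0.597 atoms per formula unit.

0.597 Ca apfu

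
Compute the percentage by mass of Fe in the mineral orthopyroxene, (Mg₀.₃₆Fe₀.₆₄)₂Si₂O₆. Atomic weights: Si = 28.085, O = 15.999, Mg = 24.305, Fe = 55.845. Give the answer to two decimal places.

29.64 weight percent

M((Mg₀.₃₆Fe₀.₆₄)₂Si₂O₆) = 241.145 g/mol.
Fe contributes 1.28 × 55.845 = 71.482 g per mole.
71.482/241.145 = 0.2964 → 29.64%.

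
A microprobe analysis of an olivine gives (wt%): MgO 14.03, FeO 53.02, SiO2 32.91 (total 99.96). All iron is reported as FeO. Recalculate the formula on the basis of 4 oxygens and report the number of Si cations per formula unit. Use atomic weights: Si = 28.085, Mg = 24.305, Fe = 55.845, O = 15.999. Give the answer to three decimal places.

1.004 Si apfu

14.03 wt% MgO ÷ 40.304 g/mol = 0.34810 mol, giving 0.34810 Mg and 0.34810 O.
53.02 wt% FeO ÷ 71.844 g/mol = 0.73799 mol, giving 0.73799 Fe and 0.73799 O.
32.91 wt% SiO2 ÷ 60.083 g/mol = 0.54774 mol, giving 0.54774 Si and 1.09548 O.
Oxygen sums to 2.18157; scaling by 4/2.18157 = 1.83354 puts the formula on 4 O.
Si: 0.54774 × 1.83354 = 1.004 atoms per formula unit.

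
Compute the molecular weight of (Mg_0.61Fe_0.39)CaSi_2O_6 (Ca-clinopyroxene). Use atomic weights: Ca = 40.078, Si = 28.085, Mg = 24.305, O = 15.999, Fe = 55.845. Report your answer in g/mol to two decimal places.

228.85 g/mol

M = 0.61×24.305 + 0.39×55.845 + 1×40.078 + 2×28.085 + 6×15.999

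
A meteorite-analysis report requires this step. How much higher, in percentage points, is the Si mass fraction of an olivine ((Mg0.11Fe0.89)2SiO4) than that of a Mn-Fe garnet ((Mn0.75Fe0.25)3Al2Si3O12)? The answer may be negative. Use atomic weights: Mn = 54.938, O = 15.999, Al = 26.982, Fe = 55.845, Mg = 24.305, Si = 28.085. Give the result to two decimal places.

Si in (Mg0.11Fe0.89)2SiO4: molar mass 196.832 g/mol; 1×28.085 = 28.085 g → 14.27 wt%.
Si in (Mn0.75Fe0.25)3Al2Si3O12: molar mass 495.701 g/mol; 3×28.085 = 84.255 g → 17.00 wt%.
Difference = 14.27 − 17.00 = -2.73 percentage points.

-2.73 percentage points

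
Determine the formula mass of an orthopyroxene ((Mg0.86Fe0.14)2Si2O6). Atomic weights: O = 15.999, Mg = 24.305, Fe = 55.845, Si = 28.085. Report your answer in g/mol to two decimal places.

209.61 g/mol

The formula mass is the sum 1.72(24.305) + 0.28(55.845) + 2(28.085) + 6(15.999).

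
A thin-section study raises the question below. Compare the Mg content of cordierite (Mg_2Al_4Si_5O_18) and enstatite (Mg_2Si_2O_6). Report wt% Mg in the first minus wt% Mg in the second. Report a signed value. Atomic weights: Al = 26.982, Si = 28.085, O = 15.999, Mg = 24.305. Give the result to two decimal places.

First mineral: 48.610 g Mg in 584.945 g formula = 8.31 wt% Mg.
Second mineral: 48.610 g Mg in 200.774 g formula = 24.21 wt% Mg.
8.31% − 24.21% gives a difference of -15.90 percentage points.

-15.90 percentage points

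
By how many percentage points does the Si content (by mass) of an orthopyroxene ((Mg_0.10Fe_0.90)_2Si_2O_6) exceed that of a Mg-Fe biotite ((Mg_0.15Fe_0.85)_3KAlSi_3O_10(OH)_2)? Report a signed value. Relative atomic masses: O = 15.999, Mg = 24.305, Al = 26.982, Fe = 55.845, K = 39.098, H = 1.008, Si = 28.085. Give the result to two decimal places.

4.88 percentage points

First mineral: 56.170 g Si in 257.546 g formula = 21.81 wt% Si.
Second mineral: 84.255 g Si in 497.681 g formula = 16.93 wt% Si.
21.81% − 16.93% gives a difference of 4.88 percentage points.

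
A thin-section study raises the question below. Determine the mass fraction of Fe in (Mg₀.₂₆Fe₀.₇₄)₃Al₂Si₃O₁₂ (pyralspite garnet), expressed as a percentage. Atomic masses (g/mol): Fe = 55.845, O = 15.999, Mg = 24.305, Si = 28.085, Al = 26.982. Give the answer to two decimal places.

Formula mass = 0.78×24.305 + 2.22×55.845 + 2×26.982 + 3×28.085 + 12×15.999 = 473.141 g/mol, of which 123.976 g is Fe.
So Fe makes up 123.976/473.141 = 0.2620 of the mass, i.e. 26.20%.

26.20 weight percent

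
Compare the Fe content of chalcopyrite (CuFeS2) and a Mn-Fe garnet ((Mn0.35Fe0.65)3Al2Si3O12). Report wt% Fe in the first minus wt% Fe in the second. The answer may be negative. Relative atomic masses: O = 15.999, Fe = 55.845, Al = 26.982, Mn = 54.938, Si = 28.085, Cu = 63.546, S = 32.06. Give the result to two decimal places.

8.51 percentage points

Fe in CuFeS2: molar mass 183.511 g/mol; 1×55.845 = 55.845 g → 30.43 wt%.
Fe in (Mn0.35Fe0.65)3Al2Si3O12: molar mass 496.790 g/mol; 1.95×55.845 = 108.898 g → 21.92 wt%.
Difference = 30.43 − 21.92 = 8.51 percentage points.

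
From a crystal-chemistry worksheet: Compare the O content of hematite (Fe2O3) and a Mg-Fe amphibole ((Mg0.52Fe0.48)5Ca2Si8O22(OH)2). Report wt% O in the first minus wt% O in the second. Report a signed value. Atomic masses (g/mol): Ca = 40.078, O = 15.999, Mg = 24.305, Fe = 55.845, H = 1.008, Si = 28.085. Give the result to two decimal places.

First mineral: 47.997 g O in 159.687 g formula = 30.06 wt% O.
Second mineral: 383.976 g O in 888.049 g formula = 43.24 wt% O.
30.06% − 43.24% gives a difference of -13.18 percentage points.

-13.18 percentage points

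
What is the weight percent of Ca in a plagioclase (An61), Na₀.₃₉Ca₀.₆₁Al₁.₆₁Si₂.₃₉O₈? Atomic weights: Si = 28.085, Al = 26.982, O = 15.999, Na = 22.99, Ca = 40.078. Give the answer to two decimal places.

Molar mass of Na₀.₃₉Ca₀.₆₁Al₁.₆₁Si₂.₃₉O₈: 0.39·22.99 + 0.61·40.078 + 1.61·26.982 + 2.39·28.085 + 8·15.999 = 271.970 g/mol.
Mass of Ca per formula unit: 0.61 × 40.078 = 24.448 g.
Weight fraction Ca = 24.448 / 271.970 = 0.0899.

8.99 weight percent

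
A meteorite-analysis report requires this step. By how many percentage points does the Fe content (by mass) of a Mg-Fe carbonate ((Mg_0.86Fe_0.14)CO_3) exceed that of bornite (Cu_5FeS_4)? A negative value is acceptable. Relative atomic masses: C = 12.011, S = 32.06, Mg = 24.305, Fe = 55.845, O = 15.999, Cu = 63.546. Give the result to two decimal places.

M((Mg_0.86Fe_0.14)CO_3) = 88.729 g/mol, so wt% Fe = 7.818/88.729 × 100 = 8.81%.
M(Cu_5FeS_4) = 501.815 g/mol, so wt% Fe = 55.845/501.815 × 100 = 11.13%.
8.81 − 11.13 = -2.32 pp.

-2.32 percentage points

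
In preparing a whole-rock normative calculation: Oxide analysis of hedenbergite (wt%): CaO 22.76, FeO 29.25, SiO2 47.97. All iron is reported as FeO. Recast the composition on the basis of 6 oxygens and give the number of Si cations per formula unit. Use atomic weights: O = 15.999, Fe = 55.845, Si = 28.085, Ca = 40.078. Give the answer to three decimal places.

22.76 wt% CaO ÷ 56.077 g/mol = 0.40587 mol, giving 0.40587 Ca and 0.40587 O.
29.25 wt% FeO ÷ 71.844 g/mol = 0.40713 mol, giving 0.40713 Fe and 0.40713 O.
47.97 wt% SiO2 ÷ 60.083 g/mol = 0.79840 mol, giving 0.79840 Si and 1.59680 O.
Oxygen sums to 2.40980; scaling by 6/2.40980 = 2.48983 puts the formula on 6 O.
Si: 0.79840 × 2.48983 = 1.988 atoms per formula unit.

1.988 Si apfu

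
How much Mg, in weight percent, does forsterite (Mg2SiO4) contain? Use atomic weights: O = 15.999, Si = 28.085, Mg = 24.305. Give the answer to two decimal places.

Formula mass = 2*24.305 + 1*28.085 + 4*15.999 = 140.691 g/mol, of which 48.610 g is Mg.
So Mg makes up 48.610/140.691 = 0.3455 of the mass, i.e. 34.55%.

34.55 weight percent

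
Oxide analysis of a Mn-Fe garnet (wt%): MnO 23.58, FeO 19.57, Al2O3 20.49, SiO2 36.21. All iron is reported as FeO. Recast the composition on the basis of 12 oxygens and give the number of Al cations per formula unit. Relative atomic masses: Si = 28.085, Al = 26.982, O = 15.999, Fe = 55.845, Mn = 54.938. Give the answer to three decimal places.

1.999 Al apfu

23.58 wt% MnO ÷ 70.937 g/mol = 0.33241 mol, giving 0.33241 Mn and 0.33241 O.
19.57 wt% FeO ÷ 71.844 g/mol = 0.27240 mol, giving 0.27240 Fe and 0.27240 O.
20.49 wt% Al2O3 ÷ 101.961 g/mol = 0.20096 mol, giving 0.40192 Al and 0.60288 O.
36.21 wt% SiO2 ÷ 60.083 g/mol = 0.60267 mol, giving 0.60267 Si and 1.20534 O.
Oxygen sums to 2.41303; scaling by 12/2.41303 = 4.97300 puts the formula on 12 O.
Al: 0.40192 × 4.97300 = 1.999 atoms per formula unit.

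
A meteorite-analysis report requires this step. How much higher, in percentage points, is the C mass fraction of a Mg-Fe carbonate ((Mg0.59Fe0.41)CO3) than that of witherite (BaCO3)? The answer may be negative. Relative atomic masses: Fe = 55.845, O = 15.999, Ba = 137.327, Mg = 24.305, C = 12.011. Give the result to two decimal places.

6.26 percentage points

First mineral: 12.011 g C in 97.244 g formula = 12.35 wt% C.
Second mineral: 12.011 g C in 197.335 g formula = 6.09 wt% C.
12.35% − 6.09% gives a difference of 6.26 percentage points.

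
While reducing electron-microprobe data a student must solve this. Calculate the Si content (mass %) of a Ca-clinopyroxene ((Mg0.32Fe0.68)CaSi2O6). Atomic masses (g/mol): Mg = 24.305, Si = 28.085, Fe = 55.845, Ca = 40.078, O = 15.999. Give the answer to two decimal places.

M((Mg0.32Fe0.68)CaSi2O6) = 237.994 g/mol.
Si contributes 2 × 28.085 = 56.170 g per mole.
56.170/237.994 = 0.2360 → 23.60%.

23.60 mass %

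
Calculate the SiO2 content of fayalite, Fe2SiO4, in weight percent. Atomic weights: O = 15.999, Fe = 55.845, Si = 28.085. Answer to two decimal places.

29.49 wt%

Molar mass of Fe2SiO4 = 2×55.845 + 1×28.085 + 4×15.999 = 203.771 g/mol.
Each formula unit contains 1 Si, equivalent to 1/1 = 1.0000 mol SiO2.
M(SiO2) = 1×28.085 + 2×15.999 = 60.083 g/mol.
Mass of SiO2 per formula unit = 1.0000 × 60.083 = 60.083 g.
SiO2 wt% = 60.083 / 203.771 × 100 = 29.49%.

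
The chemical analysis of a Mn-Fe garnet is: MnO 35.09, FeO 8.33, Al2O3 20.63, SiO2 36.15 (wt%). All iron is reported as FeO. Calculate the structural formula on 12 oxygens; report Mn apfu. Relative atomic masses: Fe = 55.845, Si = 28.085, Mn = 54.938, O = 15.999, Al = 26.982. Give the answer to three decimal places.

2.452 Mn apfu

MnO: 35.09/70.937 = 0.49466 mol → 0.49466 mol Mn, 0.49466 mol O.
FeO: 8.33/71.844 = 0.11595 mol → 0.11595 mol Fe, 0.11595 mol O.
Al2O3: 20.63/101.961 = 0.20233 mol → 0.40466 mol Al, 0.60699 mol O.
SiO2: 36.15/60.083 = 0.60167 mol → 0.60167 mol Si, 1.20334 mol O.
Total oxygen = 2.42094 mol. Normalization factor = 12/2.42094 = 4.95675.
Mn per 12 O = 0.49466 × 4.95675 = 2.452.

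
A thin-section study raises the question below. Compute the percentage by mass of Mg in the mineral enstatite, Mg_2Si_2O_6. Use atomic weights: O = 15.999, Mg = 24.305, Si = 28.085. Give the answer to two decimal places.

M(Mg_2Si_2O_6) = 200.774 g/mol.
Mg contributes 2 × 24.305 = 48.610 g per mole.
48.610/200.774 = 0.2421 → 24.21%.

24.21 wt%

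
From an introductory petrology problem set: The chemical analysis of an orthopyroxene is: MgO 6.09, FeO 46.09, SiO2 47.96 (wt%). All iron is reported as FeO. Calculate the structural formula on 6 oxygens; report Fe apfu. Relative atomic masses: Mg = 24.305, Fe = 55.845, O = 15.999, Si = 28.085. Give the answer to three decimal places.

1.611 Fe apfu

6.09 wt% MgO ÷ 40.304 g/mol = 0.15110 mol, giving 0.15110 Mg and 0.15110 O.
46.09 wt% FeO ÷ 71.844 g/mol = 0.64153 mol, giving 0.64153 Fe and 0.64153 O.
47.96 wt% SiO2 ÷ 60.083 g/mol = 0.79823 mol, giving 0.79823 Si and 1.59646 O.
Oxygen sums to 2.38909; scaling by 6/2.38909 = 2.51142 puts the formula on 6 O.
Fe: 0.64153 × 2.51142 = 1.611 atoms per formula unit.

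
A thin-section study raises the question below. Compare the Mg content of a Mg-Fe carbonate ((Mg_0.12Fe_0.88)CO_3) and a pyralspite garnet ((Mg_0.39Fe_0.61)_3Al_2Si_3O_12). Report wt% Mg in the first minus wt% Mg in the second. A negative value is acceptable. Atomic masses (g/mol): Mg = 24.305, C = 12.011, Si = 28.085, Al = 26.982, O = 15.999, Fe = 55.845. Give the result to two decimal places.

Mg in (Mg_0.12Fe_0.88)CO_3: molar mass 112.068 g/mol; 0.12×24.305 = 2.917 g → 2.60 wt%.
Mg in (Mg_0.39Fe_0.61)_3Al_2Si_3O_12: molar mass 460.840 g/mol; 1.17×24.305 = 28.437 g → 6.17 wt%.
Difference = 2.60 − 6.17 = -3.57 percentage points.

-3.57 percentage points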